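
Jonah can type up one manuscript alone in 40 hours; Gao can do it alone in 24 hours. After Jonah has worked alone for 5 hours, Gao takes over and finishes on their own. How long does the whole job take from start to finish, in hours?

26 hours

In 5 hours Jonah does 5/40 = 1/8 of the job, leaving 7/8.
Gao works at 1/24 per hour, so finishing takes 7/8 ÷ 1/24 = 21 hours.
Total time = 5 + 21 = 26 hours.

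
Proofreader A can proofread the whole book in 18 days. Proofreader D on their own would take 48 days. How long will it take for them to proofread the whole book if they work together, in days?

With two workers the combined time is the product over the sum: 18·48/(18+48) = 864/66 = 144/11 days.

144/11 days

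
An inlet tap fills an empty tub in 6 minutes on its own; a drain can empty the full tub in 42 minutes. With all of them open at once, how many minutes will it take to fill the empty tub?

7 minutes

Net rate = 1/6 − 1/42 = (7 − 1)/42 = 6/42 = 1/7 per minute.
Filling time = 1 ÷ (1/7) = 7 minutes.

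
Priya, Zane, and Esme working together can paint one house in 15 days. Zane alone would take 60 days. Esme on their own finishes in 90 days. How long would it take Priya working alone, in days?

Combined rate is 1/15 per day.
Known contribution: 1/60 + 1/90 = (3 + 2)/180 = 5/180 = 1/36 per day.
So Priya's rate is 1/15 − 1/36 = 7/180, meaning 180/7 days alone.

180/7 days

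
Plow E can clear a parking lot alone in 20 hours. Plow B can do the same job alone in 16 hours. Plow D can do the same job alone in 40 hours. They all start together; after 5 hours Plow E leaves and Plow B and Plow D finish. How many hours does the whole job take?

60/7 hours

In the first 5 hours the combined rate is 11/80, so 11/16 of the job is done, leaving 5/16.
After Plow E leaves the rate is 7/80 per hour; the remaining 5/16 takes 25/7 hours.
Total = 5 + 25/7 = 60/7 hours.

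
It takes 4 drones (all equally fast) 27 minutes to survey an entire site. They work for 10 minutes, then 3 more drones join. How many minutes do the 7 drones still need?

68/7 minutes

One drone does 1/108 of the job per minute.
After 10 minutes with 4 drones, 10/27 is done (17/27 left).
With 7 drones the rate is 7/108, so the rest takes 17/27 ÷ 7/108 = 68/7 minutes.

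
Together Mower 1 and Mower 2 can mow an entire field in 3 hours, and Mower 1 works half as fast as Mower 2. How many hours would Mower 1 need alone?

9 hours

Let Mower 2's rate be r; then Mower 1's rate is (1/2)r, so together (1/2 + 1)r = (3/2)r = 1/3.
Thus r = 2/9 per hour.
Mower 2 alone: 9/2 hours; Mower 1 alone: 9 hours.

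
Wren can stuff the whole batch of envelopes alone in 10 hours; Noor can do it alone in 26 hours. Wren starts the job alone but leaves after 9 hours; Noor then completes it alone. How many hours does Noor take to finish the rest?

13/5 hours

In 9 hours Wren does 9/10 of the job, leaving 1/10.
Noor works at 1/26 per hour, so finishing takes 1/10 ÷ 1/26 = 13/5 hours.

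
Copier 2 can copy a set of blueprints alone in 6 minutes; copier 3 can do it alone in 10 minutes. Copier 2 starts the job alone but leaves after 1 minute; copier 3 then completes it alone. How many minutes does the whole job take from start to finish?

In 1 minute copier 2 does 1/6 of the job, leaving 5/6.
Copier 3 works at 1/10 per minute, so finishing takes 5/6 ÷ 1/10 = 25/3 minutes.
Total time = 1 + 25/3 = 28/3 minutes.

28/3 minutes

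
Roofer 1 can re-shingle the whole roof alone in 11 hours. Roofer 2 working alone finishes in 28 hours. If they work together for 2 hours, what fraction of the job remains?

Combined rate: 1/11 + 1/28 = (28 + 11)/308 = 39/308 per hour.
In 2 hours they complete 2·39/308 = 39/154 of the job.
So 115/154 remains.

115/154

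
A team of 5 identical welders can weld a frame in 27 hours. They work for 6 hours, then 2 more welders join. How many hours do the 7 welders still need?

15 hours

One welder does 1/135 of the job per hour.
After 6 hours with 5 welders, 2/9 is done (7/9 left).
With 7 welders the rate is 7/135, so the rest takes 7/9 ÷ 7/135 = 15 hours.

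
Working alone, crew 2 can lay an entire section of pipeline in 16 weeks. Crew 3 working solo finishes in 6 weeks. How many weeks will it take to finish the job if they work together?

Combined rate: 1/16 + 1/6 = (3 + 8)/48 = 11/48 per week.
Time = 1 ÷ (11/48) = 48/11 weeks.

48/11 weeks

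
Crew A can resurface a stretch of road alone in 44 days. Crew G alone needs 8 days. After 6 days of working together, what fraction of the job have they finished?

Combined rate: 1/44 + 1/8 = (2 + 11)/88 = 13/88 per day.
In 6 days they complete 6·13/88 = 39/44 of the job.

39/44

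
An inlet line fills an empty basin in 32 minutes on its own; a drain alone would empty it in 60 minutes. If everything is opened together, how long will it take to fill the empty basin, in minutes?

480/7 minutes

Net rate = 1/32 − 1/60 = (15 − 8)/480 = 7/480 per minute.
Filling time = 1 ÷ (7/480) = 480/7 minutes.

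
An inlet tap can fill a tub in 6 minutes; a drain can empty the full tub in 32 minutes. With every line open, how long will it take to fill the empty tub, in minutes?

96/13 minutes

Net rate = 1/6 − 1/32 = (16 − 3)/96 = 13/96 per minute.
Filling time = 1 ÷ (13/96) = 96/13 minutes.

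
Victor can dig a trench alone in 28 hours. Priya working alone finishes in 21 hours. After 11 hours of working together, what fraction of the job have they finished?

Combined rate: 1/28 + 1/21 = (3 + 4)/84 = 7/84 = 1/12 per hour.
In 11 hours they complete 11·1/12 = 11/12 of the job.

11/12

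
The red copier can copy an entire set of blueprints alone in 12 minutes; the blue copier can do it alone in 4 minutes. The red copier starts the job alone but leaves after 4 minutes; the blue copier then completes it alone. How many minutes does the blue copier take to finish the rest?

8/3 minutes

In 4 minutes the red copier does 4/12 = 1/3 of the job, leaving 2/3.
The blue copier works at 1/4 per minute, so finishing takes 2/3 ÷ 1/4 = 8/3 minutes.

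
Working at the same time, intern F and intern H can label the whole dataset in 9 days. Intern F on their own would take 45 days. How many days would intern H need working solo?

45/4 days

Combined rate is 1/9 per day.
Known contribution: 1/45 per day.
So intern H's rate is 1/9 − 1/45 = 4/45, meaning 45/4 days alone.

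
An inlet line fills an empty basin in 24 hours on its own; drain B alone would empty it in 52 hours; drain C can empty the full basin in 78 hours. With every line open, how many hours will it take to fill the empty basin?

104 hours

Net rate = 1/24 − 1/52 − 1/78 = (13 − 6 − 4)/312 = 3/312 = 1/104 per hour.
Filling time = 1 ÷ (1/104) = 104 hours.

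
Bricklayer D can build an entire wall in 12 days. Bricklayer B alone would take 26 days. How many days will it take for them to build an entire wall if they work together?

156/19 days

Combined rate: 1/12 + 1/26 = (13 + 6)/156 = 19/156 per day.
Time = 1 ÷ (19/156) = 156/19 days.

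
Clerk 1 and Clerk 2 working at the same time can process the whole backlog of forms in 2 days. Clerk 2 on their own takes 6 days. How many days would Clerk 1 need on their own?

3 days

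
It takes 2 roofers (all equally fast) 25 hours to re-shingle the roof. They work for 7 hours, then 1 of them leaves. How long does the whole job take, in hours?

One roofer does 1/50 of the job per hour.
After 7 hours with 2 roofers, 7/25 is done (18/25 left).
With 1 roofer the rate is 1/50, so the rest takes 18/25 ÷ 1/50 = 36 hours.
Total = 7 + 36 = 43 hours.

43 hours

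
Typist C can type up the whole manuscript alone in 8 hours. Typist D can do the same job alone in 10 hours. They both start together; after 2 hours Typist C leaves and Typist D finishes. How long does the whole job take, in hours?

In the first 2 hours the combined rate is 9/40, so 9/20 of the job is done, leaving 11/20.
After Typist C leaves the rate is 1/10 per hour; the remaining 11/20 takes 11/2 hours.
Total = 2 + 11/2 = 15/2 hours.

15/2 hours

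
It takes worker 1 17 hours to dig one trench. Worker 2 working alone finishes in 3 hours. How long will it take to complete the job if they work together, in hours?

Combined rate: 1/17 + 1/3 = (3 + 17)/51 = 20/51 per hour.
Time = 1 ÷ (20/51) = 51/20 hours.

51/20 hours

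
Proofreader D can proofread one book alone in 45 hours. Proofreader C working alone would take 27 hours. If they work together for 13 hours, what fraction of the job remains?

31/135

Combined rate: 1/45 + 1/27 = (3 + 5)/135 = 8/135 per hour.
In 13 hours they complete 13·8/135 = 104/135 of the job.
So 31/135 remains.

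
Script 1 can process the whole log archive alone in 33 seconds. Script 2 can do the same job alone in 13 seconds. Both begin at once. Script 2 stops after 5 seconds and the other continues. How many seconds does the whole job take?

264/13 seconds

In the first 5 seconds the combined rate is 46/429, so 230/429 of the job is done, leaving 199/429.
After script 2 leaves the rate is 1/33 per second; the remaining 199/429 takes 199/13 seconds.
Total = 5 + 199/13 = 264/13 seconds.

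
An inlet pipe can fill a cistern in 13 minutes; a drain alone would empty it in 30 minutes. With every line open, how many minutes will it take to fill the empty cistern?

390/17 minutes

Net rate = 1/13 − 1/30 = (30 − 13)/390 = 17/390 per minute.
Filling time = 1 ÷ (17/390) = 390/17 minutes.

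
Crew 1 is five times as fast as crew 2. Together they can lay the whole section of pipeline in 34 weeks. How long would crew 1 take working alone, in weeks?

204/5 weeks

Let crew 2's rate be r; then crew 1's rate is 5r, so together (5 + 1)r = 6r = 1/34.
Thus r = 1/204 per week.
Crew 2 alone: 204 weeks; crew 1 alone: 204/5 weeks.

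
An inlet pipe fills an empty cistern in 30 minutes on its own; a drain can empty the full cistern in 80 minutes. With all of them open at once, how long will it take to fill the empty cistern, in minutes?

48 minutes

Net rate = 1/30 − 1/80 = (8 − 3)/240 = 5/240 = 1/48 per minute.
Filling time = 1 ÷ (1/48) = 48 minutes.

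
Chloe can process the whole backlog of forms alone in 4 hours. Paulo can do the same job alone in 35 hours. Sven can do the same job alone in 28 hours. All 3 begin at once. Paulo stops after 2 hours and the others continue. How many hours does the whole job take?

33/10 hours

In the first 2 hours the combined rate is 11/35, so 22/35 of the job is done, leaving 13/35.
After Paulo leaves the rate is 2/7 per hour; the remaining 13/35 takes 13/10 hours.
Total = 2 + 13/10 = 33/10 hours.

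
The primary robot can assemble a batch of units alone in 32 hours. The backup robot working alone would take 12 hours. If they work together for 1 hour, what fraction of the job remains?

Combined rate: 1/32 + 1/12 = (3 + 8)/96 = 11/96 per hour.
In 1 hour they complete 1·11/96 = 11/96 of the job.
So 85/96 remains.

85/96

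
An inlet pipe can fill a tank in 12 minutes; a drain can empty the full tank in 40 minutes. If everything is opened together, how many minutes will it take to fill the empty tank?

Net rate = 1/12 − 1/40 = (10 − 3)/120 = 7/120 per minute.
Filling time = 1 ÷ (7/120) = 120/7 minutes.

120/7 minutes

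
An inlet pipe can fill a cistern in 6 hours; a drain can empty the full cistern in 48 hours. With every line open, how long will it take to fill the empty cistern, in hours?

Net rate = 1/6 − 1/48 = (8 − 1)/48 = 7/48 per hour.
Filling time = 1 ÷ (7/48) = 48/7 hours.

48/7 hours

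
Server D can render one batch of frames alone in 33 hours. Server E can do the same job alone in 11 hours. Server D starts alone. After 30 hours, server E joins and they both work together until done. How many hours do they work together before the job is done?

In the first 30 hours server D alone does 30/33 = 10/11 of the job, leaving 1/11.
Once everyone is working, combined rate: 1/33 + 1/11 = (1 + 3)/33 = 4/33 per hour.
Remaining 1/11 at 4/33 per hour takes 3/4 hours.

3/4 hours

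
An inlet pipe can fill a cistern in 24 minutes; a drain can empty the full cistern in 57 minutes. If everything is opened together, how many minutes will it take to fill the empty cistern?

Net rate = 1/24 − 1/57 = (19 − 8)/456 = 11/456 per minute.
Filling time = 1 ÷ (11/456) = 456/11 minutes.

456/11 minutes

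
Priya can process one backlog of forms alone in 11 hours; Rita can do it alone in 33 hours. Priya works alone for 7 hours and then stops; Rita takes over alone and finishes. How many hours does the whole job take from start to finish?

In 7 hours Priya does 7/11 of the job, leaving 4/11.
Rita works at 1/33 per hour, so finishing takes 4/11 ÷ 1/33 = 12 hours.
Total time = 7 + 12 = 19 hours.

19 hours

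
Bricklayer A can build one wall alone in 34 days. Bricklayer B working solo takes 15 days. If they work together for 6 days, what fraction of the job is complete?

49/85

Combined rate: 1/34 + 1/15 = (15 + 34)/510 = 49/510 per day.
In 6 days they complete 6·49/510 = 49/85 of the job.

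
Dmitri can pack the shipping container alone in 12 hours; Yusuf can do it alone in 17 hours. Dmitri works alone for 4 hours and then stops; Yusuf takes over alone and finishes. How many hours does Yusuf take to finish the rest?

In 4 hours Dmitri does 4/12 = 1/3 of the job, leaving 2/3.
Yusuf works at 1/17 per hour, so finishing takes 2/3 ÷ 1/17 = 34/3 hours.

34/3 hours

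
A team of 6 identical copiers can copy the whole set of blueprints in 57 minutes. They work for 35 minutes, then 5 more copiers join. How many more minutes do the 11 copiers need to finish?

One copier does 1/342 of the job per minute.
After 35 minutes with 6 copiers, 35/57 is done (22/57 left).
With 11 copiers the rate is 11/342, so the rest takes 22/57 ÷ 11/342 = 12 minutes.

12 minutes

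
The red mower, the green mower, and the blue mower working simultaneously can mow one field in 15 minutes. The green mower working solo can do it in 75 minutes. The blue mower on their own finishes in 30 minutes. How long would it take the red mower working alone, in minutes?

50 minutes

Combined rate is 1/15 per minute.
Known contribution: 1/75 + 1/30 = (2 + 5)/150 = 7/150 per minute.
So the red mower's rate is 1/15 − 7/150 = 1/50, meaning 50 minutes alone.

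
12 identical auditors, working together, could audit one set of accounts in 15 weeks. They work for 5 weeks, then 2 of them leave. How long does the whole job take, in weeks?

One auditor does 1/180 of the job per week.
After 5 weeks with 12 auditors, 1/3 is done (2/3 left).
With 10 auditors the rate is 10/180 = 1/18, so the rest takes 2/3 ÷ 1/18 = 12 weeks.
Total = 5 + 12 = 17 weeks.

17 weeks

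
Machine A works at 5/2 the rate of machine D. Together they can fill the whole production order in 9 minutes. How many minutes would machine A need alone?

63/5 minutes

Let machine D's rate be r; then machine A's rate is (5/2)r, so together (5/2 + 1)r = (7/2)r = 1/9.
Thus r = 2/63 per minute.
Machine D alone: 63/2 minutes; machine A alone: 63/5 minutes.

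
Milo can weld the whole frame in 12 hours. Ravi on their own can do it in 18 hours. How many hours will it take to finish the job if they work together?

With two workers the combined time is the product over the sum: 12·18/(12+18) = 216/30 = 36/5 hours.

36/5 hours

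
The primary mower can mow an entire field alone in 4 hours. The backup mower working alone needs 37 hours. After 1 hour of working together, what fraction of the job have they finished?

41/148

Combined rate: 1/4 + 1/37 = (37 + 4)/148 = 41/148 per hour.
In 1 hour they complete 1·41/148 = 41/148 of the job.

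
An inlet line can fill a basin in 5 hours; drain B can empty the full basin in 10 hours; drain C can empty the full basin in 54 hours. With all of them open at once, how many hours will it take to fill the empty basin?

135/11 hours

Net rate = 1/5 − 1/10 − 1/54 = (54 − 27 − 5)/270 = 22/270 = 11/135 per hour.
Filling time = 1 ÷ (11/135) = 135/11 hours.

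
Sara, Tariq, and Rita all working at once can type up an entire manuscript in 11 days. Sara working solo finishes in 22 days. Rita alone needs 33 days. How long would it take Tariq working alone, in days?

66 days

Combined rate is 1/11 per day.
Known contribution: 1/22 + 1/33 = (3 + 2)/66 = 5/66 per day.
So Tariq's rate is 1/11 − 5/66 = 1/66, meaning 66 days alone.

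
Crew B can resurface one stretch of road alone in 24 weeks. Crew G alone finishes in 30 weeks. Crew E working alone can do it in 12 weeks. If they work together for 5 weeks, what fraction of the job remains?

Combined rate: 1/24 + 1/30 + 1/12 = (5 + 4 + 10)/120 = 19/120 per week.
In 5 weeks they complete 5·19/120 = 19/24 of the job.
So 5/24 remains.

5/24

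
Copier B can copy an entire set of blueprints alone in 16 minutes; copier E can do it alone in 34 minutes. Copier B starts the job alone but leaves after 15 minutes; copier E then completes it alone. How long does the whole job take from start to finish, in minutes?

137/8 minutes

In 15 minutes copier B does 15/16 of the job, leaving 1/16.
Copier E works at 1/34 per minute, so finishing takes 1/16 ÷ 1/34 = 17/8 minutes.
Total time = 15 + 17/8 = 137/8 minutes.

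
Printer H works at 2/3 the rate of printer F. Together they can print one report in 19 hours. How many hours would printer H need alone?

Let printer F's rate be r; then printer H's rate is (2/3)r, so together (2/3 + 1)r = (5/3)r = 1/19.
Thus r = 3/95 per hour.
Printer F alone: 95/3 hours; printer H alone: 95/2 hours.

95/2 hours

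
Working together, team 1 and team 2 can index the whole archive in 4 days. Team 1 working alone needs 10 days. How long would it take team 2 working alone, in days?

Combined rate is 1/4 per day.
Known contribution: 1/10 per day.
So team 2's rate is 1/4 − 1/10 = 3/20, meaning 20/3 days alone.

20/3 days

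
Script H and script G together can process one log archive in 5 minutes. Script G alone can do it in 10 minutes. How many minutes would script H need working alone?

10 minutes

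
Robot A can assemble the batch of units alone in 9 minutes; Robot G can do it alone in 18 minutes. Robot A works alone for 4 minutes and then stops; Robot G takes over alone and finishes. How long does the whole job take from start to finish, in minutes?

In 4 minutes Robot A does 4/9 of the job, leaving 5/9.
Robot G works at 1/18 per minute, so finishing takes 5/9 ÷ 1/18 = 10 minutes.
Total time = 4 + 10 = 14 minutes.

14 minutes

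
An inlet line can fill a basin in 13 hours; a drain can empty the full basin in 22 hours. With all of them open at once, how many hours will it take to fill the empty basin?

286/9 hours

Net rate = 1/13 − 1/22 = (22 − 13)/286 = 9/286 per hour.
Filling time = 1 ÷ (9/286) = 286/9 hours.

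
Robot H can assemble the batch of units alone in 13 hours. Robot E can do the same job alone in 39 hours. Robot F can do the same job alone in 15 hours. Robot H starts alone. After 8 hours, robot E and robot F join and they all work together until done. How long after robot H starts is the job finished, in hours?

113/11 hours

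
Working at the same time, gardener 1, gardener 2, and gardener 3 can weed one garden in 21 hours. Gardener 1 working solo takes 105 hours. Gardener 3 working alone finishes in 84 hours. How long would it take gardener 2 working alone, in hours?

Combined rate is 1/21 per hour.
Known contribution: 1/105 + 1/84 = (4 + 5)/420 = 9/420 = 3/140 per hour.
So gardener 2's rate is 1/21 − 3/140 = 11/420, meaning 420/11 hours alone.

420/11 hours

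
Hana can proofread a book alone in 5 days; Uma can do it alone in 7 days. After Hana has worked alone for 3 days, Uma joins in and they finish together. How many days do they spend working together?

7/6 days

In 3 days Hana does 3/5 of the job, leaving 2/5.
Hana and Uma together work at 12/35 per day, so finishing takes 2/5 ÷ 12/35 = 7/6 days.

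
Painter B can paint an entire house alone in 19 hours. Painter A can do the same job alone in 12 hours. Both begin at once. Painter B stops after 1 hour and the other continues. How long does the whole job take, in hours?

In the first 1 hour the combined rate is 31/228, so 31/228 of the job is done, leaving 197/228.
After Painter B leaves the rate is 1/12 per hour; the remaining 197/228 takes 197/19 hours.
Total = 1 + 197/19 = 216/19 hours.

216/19 hours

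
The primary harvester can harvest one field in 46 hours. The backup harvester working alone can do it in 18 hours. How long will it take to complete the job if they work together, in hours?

207/16 hours

Combined rate: 1/46 + 1/18 = (9 + 23)/414 = 32/414 = 16/207 per hour.
Time = 1 ÷ (16/207) = 207/16 hours.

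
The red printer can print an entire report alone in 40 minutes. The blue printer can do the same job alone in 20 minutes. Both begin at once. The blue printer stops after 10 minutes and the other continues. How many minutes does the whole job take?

In the first 10 minutes the combined rate is 3/40, so 3/4 of the job is done, leaving 1/4.
After the blue printer leaves the rate is 1/40 per minute; the remaining 1/4 takes 10 minutes.
Total = 10 + 10 = 20 minutes.

20 minutes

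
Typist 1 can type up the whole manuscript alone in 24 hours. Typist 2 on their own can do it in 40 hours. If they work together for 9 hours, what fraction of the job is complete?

3/5

Combined rate: 1/24 + 1/40 = (5 + 3)/120 = 8/120 = 1/15 per hour.
In 9 hours they complete 9·1/15 = 3/5 of the job.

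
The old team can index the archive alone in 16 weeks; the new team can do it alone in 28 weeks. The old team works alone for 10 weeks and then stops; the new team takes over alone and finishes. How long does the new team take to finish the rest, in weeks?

In 10 weeks the old team does 10/16 = 5/8 of the job, leaving 3/8.
The new team works at 1/28 per week, so finishing takes 3/8 ÷ 1/28 = 21/2 weeks.

21/2 weeks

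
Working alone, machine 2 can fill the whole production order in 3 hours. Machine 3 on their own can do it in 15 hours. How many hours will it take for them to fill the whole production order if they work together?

5/2 hours

With two workers the combined time is the product over the sum: 3·15/(3+15) = 45/18 = 5/2 hours.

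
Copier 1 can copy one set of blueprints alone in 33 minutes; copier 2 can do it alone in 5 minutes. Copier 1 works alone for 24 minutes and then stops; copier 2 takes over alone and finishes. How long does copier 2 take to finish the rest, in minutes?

In 24 minutes copier 1 does 24/33 = 8/11 of the job, leaving 3/11.
Copier 2 works at 1/5 per minute, so finishing takes 3/11 ÷ 1/5 = 15/11 minutes.

15/11 minutes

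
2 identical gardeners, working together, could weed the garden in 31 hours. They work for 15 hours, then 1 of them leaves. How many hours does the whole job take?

47 hours

One gardener does 1/62 of the job per hour.
After 15 hours with 2 gardeners, 15/31 is done (16/31 left).
With 1 gardener the rate is 1/62, so the rest takes 16/31 ÷ 1/62 = 32 hours.
Total = 15 + 32 = 47 hours.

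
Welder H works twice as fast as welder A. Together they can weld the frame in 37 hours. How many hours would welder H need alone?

111/2 hours

Let welder A's rate be r; then welder H's rate is 2r, so together (2 + 1)r = 3r = 1/37.
Thus r = 1/111 per hour.
Welder A alone: 111 hours; welder H alone: 111/2 hours.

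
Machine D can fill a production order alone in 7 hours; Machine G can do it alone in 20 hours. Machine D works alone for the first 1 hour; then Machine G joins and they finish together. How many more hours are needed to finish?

40/9 hours

In 1 hour Machine D does 1/7 of the job, leaving 6/7.
Machine D and Machine G together work at 27/140 per hour, so finishing takes 6/7 ÷ 27/140 = 40/9 hours.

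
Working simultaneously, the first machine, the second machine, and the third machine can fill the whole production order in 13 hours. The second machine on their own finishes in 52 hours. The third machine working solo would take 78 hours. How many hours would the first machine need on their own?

Combined rate is 1/13 per hour.
Known contribution: 1/52 + 1/78 = (3 + 2)/156 = 5/156 per hour.
So the first machine's rate is 1/13 − 5/156 = 7/156, meaning 156/7 hours alone.

156/7 hours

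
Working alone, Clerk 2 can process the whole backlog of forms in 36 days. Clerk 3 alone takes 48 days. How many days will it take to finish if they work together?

144/7 days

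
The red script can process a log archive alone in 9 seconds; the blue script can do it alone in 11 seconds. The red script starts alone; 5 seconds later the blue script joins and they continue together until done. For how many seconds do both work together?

In 5 seconds the red script does 5/9 of the job, leaving 4/9.
The red script and the blue script together work at 20/99 per second, so finishing takes 4/9 ÷ 20/99 = 11/5 seconds.

11/5 seconds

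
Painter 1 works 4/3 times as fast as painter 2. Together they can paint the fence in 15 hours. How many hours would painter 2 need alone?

Let painter 2's rate be r; then painter 1's rate is (4/3)r, so together (4/3 + 1)r = (7/3)r = 1/15.
Thus r = 1/35 per hour.
Painter 2 alone: 35 hours; painter 1 alone: 105/4 hours.

35 hours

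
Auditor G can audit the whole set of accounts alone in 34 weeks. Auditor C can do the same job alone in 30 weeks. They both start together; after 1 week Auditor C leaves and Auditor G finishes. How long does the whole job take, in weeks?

In the first 1 week the combined rate is 16/255, so 16/255 of the job is done, leaving 239/255.
After Auditor C leaves the rate is 1/34 per week; the remaining 239/255 takes 478/15 weeks.
Total = 1 + 478/15 = 493/15 weeks.

493/15 weeks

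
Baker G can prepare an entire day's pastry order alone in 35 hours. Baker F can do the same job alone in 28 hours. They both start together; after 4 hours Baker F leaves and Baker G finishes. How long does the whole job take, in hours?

30 hours

In the first 4 hours the combined rate is 9/140, so 9/35 of the job is done, leaving 26/35.
After Baker F leaves the rate is 1/35 per hour; the remaining 26/35 takes 26 hours.
Total = 4 + 26 = 30 hours.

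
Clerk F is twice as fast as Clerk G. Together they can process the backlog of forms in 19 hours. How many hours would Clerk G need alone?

57 hours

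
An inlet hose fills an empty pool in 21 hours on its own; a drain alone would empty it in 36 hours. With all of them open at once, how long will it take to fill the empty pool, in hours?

252/5 hours

Net rate = 1/21 − 1/36 = (12 − 7)/252 = 5/252 per hour.
Filling time = 1 ÷ (5/252) = 252/5 hours.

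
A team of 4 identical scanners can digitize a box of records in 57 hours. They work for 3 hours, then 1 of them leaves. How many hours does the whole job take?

One scanner does 1/228 of the job per hour.
After 3 hours with 4 scanners, 1/19 is done (18/19 left).
With 3 scanners the rate is 3/228 = 1/76, so the rest takes 18/19 ÷ 1/76 = 72 hours.
Total = 3 + 72 = 75 hours.

75 hours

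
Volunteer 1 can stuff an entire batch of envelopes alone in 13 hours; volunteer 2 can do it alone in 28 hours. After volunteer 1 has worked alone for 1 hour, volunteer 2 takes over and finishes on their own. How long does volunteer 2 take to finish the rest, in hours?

336/13 hours

In 1 hour volunteer 1 does 1/13 of the job, leaving 12/13.
Volunteer 2 works at 1/28 per hour, so finishing takes 12/13 ÷ 1/28 = 336/13 hours.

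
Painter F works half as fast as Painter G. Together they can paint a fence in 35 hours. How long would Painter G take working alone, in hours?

Let Painter G's rate be r; then Painter F's rate is (1/2)r, so together (1/2 + 1)r = (3/2)r = 1/35.
Thus r = 2/105 per hour.
Painter G alone: 105/2 hours; Painter F alone: 105 hours.

105/2 hours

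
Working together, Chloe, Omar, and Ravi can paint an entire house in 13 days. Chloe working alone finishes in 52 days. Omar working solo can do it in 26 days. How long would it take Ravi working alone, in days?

52 days

Combined rate is 1/13 per day.
Known contribution: 1/52 + 1/26 = (1 + 2)/52 = 3/52 per day.
So Ravi's rate is 1/13 − 3/52 = 1/52, meaning 52 days alone.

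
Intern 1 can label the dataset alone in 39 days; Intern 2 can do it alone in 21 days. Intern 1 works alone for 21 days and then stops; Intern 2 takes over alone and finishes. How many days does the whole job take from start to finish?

399/13 days

In 21 days Intern 1 does 21/39 = 7/13 of the job, leaving 6/13.
Intern 2 works at 1/21 per day, so finishing takes 6/13 ÷ 1/21 = 126/13 days.
Total time = 21 + 126/13 = 399/13 days.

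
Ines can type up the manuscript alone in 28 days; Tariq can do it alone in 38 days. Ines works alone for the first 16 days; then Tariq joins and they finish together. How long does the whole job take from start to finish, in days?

252/11 days

In 16 days Ines does 16/28 = 4/7 of the job, leaving 3/7.
Ines and Tariq together work at 33/532 per day, so finishing takes 3/7 ÷ 33/532 = 76/11 days.
Total time = 16 + 76/11 = 252/11 days.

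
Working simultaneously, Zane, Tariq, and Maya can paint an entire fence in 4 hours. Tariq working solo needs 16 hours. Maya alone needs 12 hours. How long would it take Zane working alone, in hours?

48/5 hours

Combined rate is 1/4 per hour.
Known contribution: 1/16 + 1/12 = (3 + 4)/48 = 7/48 per hour.
So Zane's rate is 1/4 − 7/48 = 5/48, meaning 48/5 hours alone.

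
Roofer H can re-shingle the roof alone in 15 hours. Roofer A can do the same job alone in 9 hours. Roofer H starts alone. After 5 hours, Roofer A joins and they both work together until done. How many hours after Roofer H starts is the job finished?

35/4 hours

In the first 5 hours Roofer H alone does 5/15 = 1/3 of the job, leaving 2/3.
Once everyone is working, combined rate: 1/15 + 1/9 = (3 + 5)/45 = 8/45 per hour.
Remaining 2/3 at 8/45 per hour takes 15/4 hours.
Total from the start = 5 + 15/4 = 35/4 hours.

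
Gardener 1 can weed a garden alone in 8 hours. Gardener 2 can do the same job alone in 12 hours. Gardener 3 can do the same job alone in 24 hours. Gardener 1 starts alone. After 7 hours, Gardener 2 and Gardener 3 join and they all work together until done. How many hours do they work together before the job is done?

In the first 7 hours Gardener 1 alone does 7/8 of the job, leaving 1/8.
Once everyone is working, combined rate: 1/8 + 1/12 + 1/24 = (3 + 2 + 1)/24 = 6/24 = 1/4 per hour.
Remaining 1/8 at 1/4 per hour takes 1/2 hours.

1/2 hours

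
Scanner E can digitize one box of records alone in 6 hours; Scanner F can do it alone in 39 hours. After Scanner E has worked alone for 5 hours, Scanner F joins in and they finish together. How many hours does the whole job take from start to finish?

In 5 hours Scanner E does 5/6 of the job, leaving 1/6.
Scanner E and Scanner F together work at 5/26 per hour, so finishing takes 1/6 ÷ 5/26 = 13/15 hours.
Total time = 5 + 13/15 = 88/15 hours.

88/15 hours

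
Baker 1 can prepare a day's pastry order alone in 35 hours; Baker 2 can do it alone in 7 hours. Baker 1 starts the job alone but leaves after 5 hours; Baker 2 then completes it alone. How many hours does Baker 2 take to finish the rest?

6 hours

In 5 hours Baker 1 does 5/35 = 1/7 of the job, leaving 6/7.
Baker 2 works at 1/7 per hour, so finishing takes 6/7 ÷ 1/7 = 6 hours.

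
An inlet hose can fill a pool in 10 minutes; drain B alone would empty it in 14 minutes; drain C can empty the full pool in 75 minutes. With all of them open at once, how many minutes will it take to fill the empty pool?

Net rate = 1/10 − 1/14 − 1/75 = (105 − 75 − 14)/1050 = 16/1050 = 8/525 per minute.
Filling time = 1 ÷ (8/525) = 525/8 minutes.

525/8 minutes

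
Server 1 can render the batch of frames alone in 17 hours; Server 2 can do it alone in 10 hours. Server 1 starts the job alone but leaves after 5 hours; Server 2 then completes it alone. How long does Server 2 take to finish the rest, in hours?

120/17 hours

In 5 hours Server 1 does 5/17 of the job, leaving 12/17.
Server 2 works at 1/10 per hour, so finishing takes 12/17 ÷ 1/10 = 120/17 hours.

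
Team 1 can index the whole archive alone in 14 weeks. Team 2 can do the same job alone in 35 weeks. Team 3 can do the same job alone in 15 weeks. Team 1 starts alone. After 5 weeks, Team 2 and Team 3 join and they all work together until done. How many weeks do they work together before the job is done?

27/7 weeks

In the first 5 weeks Team 1 alone does 5/14 of the job, leaving 9/14.
Once everyone is working, combined rate: 1/14 + 1/35 + 1/15 = (15 + 6 + 14)/210 = 35/210 = 1/6 per week.
Remaining 9/14 at 1/6 per week takes 27/7 weeks.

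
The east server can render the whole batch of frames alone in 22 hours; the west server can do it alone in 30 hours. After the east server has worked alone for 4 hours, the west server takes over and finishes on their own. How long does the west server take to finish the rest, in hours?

In 4 hours the east server does 4/22 = 2/11 of the job, leaving 9/11.
The west server works at 1/30 per hour, so finishing takes 9/11 ÷ 1/30 = 270/11 hours.

270/11 hours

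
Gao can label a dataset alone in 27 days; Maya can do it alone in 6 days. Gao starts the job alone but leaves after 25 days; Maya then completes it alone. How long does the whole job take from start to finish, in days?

In 25 days Gao does 25/27 of the job, leaving 2/27.
Maya works at 1/6 per day, so finishing takes 2/27 ÷ 1/6 = 4/9 days.
Total time = 25 + 4/9 = 229/9 days.

229/9 days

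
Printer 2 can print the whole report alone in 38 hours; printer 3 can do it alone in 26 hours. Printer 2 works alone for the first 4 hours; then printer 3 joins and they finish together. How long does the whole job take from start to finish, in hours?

285/16 hours

In 4 hours printer 2 does 4/38 = 2/19 of the job, leaving 17/19.
Printer 2 and printer 3 together work at 16/247 per hour, so finishing takes 17/19 ÷ 16/247 = 221/16 hours.
Total time = 4 + 221/16 = 285/16 hours.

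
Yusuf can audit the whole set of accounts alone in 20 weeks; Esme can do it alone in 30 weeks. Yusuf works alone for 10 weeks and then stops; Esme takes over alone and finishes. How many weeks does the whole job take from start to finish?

In 10 weeks Yusuf does 10/20 = 1/2 of the job, leaving 1/2.
Esme works at 1/30 per week, so finishing takes 1/2 ÷ 1/30 = 15 weeks.
Total time = 10 + 15 = 25 weeks.

25 weeks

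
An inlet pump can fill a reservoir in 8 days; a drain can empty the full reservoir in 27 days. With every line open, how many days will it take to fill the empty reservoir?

216/19 days

Net rate = 1/8 − 1/27 = (27 − 8)/216 = 19/216 per day.
Filling time = 1 ÷ (19/216) = 216/19 days.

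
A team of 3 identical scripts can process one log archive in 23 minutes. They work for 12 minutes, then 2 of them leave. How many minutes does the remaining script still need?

33 minutes

One script does 1/69 of the job per minute.
After 12 minutes with 3 scripts, 12/23 is done (11/23 left).
With 1 script the rate is 1/69, so the rest takes 11/23 ÷ 1/69 = 33 minutes.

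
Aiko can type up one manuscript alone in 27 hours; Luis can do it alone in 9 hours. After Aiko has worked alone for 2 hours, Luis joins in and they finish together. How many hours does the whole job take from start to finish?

33/4 hours

In 2 hours Aiko does 2/27 of the job, leaving 25/27.
Aiko and Luis together work at 4/27 per hour, so finishing takes 25/27 ÷ 4/27 = 25/4 hours.
Total time = 2 + 25/4 = 33/4 hours.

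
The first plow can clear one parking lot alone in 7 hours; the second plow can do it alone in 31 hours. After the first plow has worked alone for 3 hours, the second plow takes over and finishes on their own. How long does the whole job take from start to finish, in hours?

145/7 hours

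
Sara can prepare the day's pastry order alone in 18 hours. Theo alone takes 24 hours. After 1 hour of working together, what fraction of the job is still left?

65/72

Combined rate: 1/18 + 1/24 = (4 + 3)/72 = 7/72 per hour.
In 1 hour they complete 1·7/72 = 7/72 of the job.
So 65/72 remains.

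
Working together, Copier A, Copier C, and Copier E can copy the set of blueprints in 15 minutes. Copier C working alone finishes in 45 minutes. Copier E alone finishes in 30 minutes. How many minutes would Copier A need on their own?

Combined rate is 1/15 per minute.
Known contribution: 1/45 + 1/30 = (2 + 3)/90 = 5/90 = 1/18 per minute.
So Copier A's rate is 1/15 − 1/18 = 1/90, meaning 90 minutes alone.

90 minutes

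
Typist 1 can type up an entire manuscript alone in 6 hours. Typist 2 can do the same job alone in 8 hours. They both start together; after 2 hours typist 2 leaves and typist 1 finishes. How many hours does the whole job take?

9/2 hours

In the first 2 hours the combined rate is 7/24, so 7/12 of the job is done, leaving 5/12.
After typist 2 leaves the rate is 1/6 per hour; the remaining 5/12 takes 5/2 hours.
Total = 2 + 5/2 = 9/2 hours.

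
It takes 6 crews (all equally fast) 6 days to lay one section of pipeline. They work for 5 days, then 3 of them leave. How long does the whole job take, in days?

One crew does 1/36 of the job per day.
After 5 days with 6 crews, 5/6 is done (1/6 left).
With 3 crews the rate is 3/36 = 1/12, so the rest takes 1/6 ÷ 1/12 = 2 days.
Total = 5 + 2 = 7 days.

7 days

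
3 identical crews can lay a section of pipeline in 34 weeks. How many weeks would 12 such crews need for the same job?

Total work is 3·34 = 102 crew-weeks.
With 12 crews: 102/12 = 17/2 weeks.

17/2 weeks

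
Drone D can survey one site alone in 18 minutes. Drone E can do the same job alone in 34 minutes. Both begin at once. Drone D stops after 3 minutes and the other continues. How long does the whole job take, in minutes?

85/3 minutes

In the first 3 minutes the combined rate is 13/153, so 13/51 of the job is done, leaving 38/51.
After Drone D leaves the rate is 1/34 per minute; the remaining 38/51 takes 76/3 minutes.
Total = 3 + 76/3 = 85/3 minutes.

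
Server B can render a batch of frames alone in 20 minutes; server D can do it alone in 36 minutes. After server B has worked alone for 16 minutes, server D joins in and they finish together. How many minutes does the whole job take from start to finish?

In 16 minutes server B does 16/20 = 4/5 of the job, leaving 1/5.
Server B and server D together work at 7/90 per minute, so finishing takes 1/5 ÷ 7/90 = 18/7 minutes.
Total time = 16 + 18/7 = 130/7 minutes.

130/7 minutes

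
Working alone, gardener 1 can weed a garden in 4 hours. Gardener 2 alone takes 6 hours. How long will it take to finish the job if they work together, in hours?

Combined rate: 1/4 + 1/6 = (3 + 2)/12 = 5/12 per hour.
Time = 1 ÷ (5/12) = 12/5 hours.

12/5 hours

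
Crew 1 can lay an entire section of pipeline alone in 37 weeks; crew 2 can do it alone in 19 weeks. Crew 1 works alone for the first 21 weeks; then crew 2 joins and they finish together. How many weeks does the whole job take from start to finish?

In 21 weeks crew 1 does 21/37 of the job, leaving 16/37.
Crew 1 and crew 2 together work at 56/703 per week, so finishing takes 16/37 ÷ 56/703 = 38/7 weeks.
Total time = 21 + 38/7 = 185/7 weeks.

185/7 weeks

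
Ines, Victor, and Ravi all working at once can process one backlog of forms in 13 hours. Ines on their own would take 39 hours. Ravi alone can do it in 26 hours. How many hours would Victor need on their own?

78 hours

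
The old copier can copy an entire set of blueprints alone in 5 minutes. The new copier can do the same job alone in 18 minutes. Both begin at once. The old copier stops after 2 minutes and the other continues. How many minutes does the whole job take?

In the first 2 minutes the combined rate is 23/90, so 23/45 of the job is done, leaving 22/45.
After the old copier leaves the rate is 1/18 per minute; the remaining 22/45 takes 44/5 minutes.
Total = 2 + 44/5 = 54/5 minutes.

54/5 minutes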